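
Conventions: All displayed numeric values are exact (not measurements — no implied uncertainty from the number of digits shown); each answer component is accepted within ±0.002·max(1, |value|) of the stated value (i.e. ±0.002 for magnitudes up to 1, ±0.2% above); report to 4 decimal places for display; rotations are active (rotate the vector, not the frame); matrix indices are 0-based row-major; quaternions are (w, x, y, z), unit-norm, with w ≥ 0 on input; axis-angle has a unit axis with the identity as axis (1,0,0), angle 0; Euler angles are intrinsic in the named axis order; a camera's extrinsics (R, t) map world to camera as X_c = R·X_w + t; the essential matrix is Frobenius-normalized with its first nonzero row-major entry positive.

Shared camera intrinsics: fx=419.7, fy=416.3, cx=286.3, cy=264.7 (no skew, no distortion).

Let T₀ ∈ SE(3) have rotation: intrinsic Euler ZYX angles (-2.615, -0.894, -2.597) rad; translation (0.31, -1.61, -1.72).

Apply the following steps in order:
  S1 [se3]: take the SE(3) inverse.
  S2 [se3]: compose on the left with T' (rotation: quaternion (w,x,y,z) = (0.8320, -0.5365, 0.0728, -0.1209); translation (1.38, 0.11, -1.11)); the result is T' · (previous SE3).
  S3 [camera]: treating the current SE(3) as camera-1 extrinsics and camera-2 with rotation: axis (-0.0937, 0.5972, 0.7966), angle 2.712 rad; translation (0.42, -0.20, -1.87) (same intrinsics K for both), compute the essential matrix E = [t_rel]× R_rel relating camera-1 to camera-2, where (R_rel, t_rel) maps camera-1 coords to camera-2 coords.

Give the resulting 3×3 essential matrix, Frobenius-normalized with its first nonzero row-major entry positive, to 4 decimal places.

after S1 (invert_se3): R=[-0.5415 -0.3148 0.7796; -0.7790 0.5365 -0.3245; -0.3161 -0.7830 -0.5357], t=(1.0020, 0.5471, -2.0841)
after S2 (compose_se3): R=[-0.6951 -0.4326 0.5742; -0.4332 -0.3854 -0.8147; 0.5738 -0.8150 0.0804], t=(1.8865, -1.7776, -2.4617)
after S3 (essential): [0.3106 -0.4368 0.4501; -0.5752 -0.3550 0.0061; 0.1318 0.1760 -0.0697]

matrix = [0.3106 -0.4368 0.4501; -0.5752 -0.3550 0.0061; 0.1318 0.1760 -0.0697]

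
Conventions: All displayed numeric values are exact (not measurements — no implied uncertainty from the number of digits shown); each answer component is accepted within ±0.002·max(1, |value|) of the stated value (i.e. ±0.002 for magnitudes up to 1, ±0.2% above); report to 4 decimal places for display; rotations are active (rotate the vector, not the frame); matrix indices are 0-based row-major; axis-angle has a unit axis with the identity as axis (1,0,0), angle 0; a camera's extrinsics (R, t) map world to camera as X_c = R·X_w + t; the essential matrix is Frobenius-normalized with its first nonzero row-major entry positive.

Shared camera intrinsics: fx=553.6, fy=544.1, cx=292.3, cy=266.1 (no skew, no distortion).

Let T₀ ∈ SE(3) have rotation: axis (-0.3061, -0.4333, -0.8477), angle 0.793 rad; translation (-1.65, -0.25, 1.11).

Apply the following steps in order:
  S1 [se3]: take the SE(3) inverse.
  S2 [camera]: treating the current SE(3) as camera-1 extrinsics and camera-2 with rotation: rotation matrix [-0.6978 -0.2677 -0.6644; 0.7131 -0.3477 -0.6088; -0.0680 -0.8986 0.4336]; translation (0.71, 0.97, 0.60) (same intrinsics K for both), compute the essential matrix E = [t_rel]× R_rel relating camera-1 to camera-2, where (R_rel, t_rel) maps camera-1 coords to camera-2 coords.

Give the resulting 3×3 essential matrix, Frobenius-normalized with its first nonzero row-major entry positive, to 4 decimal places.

matrix = [0.4140 -0.0853 -0.3832; 0.5669 -0.0339 0.3157; -0.0297 0.0526 0.4988]

after S1 (invert_se3): R=[0.7296 -0.5644 0.3861; 0.6435 0.7577 -0.1085; -0.2313 0.3276 0.9160], t=(0.6342, 1.3717, -1.3166)
after S2 (essential): [0.4140 -0.0853 -0.3832; 0.5669 -0.0339 0.3157; -0.0297 0.0526 0.4988]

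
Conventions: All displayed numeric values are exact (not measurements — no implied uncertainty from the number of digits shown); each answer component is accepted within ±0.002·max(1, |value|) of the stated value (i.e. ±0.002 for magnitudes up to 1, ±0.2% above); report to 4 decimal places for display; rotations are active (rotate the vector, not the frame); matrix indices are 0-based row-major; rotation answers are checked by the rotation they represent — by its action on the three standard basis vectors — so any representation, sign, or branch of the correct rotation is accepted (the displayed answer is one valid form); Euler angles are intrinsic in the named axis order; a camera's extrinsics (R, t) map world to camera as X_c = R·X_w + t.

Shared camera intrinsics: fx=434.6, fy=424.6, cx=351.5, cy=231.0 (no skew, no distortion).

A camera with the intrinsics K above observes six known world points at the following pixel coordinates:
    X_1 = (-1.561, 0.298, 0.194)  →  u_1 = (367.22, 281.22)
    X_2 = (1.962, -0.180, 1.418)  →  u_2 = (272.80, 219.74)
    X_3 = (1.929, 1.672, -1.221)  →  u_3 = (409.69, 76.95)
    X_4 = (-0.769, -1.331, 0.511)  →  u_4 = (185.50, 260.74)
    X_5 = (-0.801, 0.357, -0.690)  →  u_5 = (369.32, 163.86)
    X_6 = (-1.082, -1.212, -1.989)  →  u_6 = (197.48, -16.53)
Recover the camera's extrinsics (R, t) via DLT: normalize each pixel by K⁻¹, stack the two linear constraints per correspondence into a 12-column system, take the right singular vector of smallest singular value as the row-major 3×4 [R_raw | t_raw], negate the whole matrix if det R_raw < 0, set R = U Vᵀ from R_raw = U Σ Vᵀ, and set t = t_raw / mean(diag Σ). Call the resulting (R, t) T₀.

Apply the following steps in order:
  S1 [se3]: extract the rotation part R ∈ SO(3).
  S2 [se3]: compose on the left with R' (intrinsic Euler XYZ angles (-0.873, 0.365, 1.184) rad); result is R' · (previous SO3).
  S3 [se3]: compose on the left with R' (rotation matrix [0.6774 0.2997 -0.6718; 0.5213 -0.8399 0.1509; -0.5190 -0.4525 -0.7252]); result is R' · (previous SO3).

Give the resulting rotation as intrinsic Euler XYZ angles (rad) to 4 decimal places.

source (pnp_recover): camera pose = R=[-0.2313 0.9582 -0.1683; -0.4874 0.0356 0.8725; 0.8420 0.2839 0.4587], t=(-0.4700, -0.4700, 5.1200)
after S1 (rot_of_se3): [-0.2313 0.9582 -0.1683; -0.4874 0.0356 0.8725; 0.8420 0.2839 0.4587]
after S2 (compose_so3): [0.6407 0.4081 -0.6504; 0.2473 0.6922 0.6780; 0.7269 -0.5953 0.3425]
after S3 (compose_so3): [0.0198 0.8838 -0.4674; 0.2360 -0.4584 -0.8568; -0.9716 -0.0933 -0.2176]

rotation (euler_xyz) = (1.8195, -0.4864, -1.5484)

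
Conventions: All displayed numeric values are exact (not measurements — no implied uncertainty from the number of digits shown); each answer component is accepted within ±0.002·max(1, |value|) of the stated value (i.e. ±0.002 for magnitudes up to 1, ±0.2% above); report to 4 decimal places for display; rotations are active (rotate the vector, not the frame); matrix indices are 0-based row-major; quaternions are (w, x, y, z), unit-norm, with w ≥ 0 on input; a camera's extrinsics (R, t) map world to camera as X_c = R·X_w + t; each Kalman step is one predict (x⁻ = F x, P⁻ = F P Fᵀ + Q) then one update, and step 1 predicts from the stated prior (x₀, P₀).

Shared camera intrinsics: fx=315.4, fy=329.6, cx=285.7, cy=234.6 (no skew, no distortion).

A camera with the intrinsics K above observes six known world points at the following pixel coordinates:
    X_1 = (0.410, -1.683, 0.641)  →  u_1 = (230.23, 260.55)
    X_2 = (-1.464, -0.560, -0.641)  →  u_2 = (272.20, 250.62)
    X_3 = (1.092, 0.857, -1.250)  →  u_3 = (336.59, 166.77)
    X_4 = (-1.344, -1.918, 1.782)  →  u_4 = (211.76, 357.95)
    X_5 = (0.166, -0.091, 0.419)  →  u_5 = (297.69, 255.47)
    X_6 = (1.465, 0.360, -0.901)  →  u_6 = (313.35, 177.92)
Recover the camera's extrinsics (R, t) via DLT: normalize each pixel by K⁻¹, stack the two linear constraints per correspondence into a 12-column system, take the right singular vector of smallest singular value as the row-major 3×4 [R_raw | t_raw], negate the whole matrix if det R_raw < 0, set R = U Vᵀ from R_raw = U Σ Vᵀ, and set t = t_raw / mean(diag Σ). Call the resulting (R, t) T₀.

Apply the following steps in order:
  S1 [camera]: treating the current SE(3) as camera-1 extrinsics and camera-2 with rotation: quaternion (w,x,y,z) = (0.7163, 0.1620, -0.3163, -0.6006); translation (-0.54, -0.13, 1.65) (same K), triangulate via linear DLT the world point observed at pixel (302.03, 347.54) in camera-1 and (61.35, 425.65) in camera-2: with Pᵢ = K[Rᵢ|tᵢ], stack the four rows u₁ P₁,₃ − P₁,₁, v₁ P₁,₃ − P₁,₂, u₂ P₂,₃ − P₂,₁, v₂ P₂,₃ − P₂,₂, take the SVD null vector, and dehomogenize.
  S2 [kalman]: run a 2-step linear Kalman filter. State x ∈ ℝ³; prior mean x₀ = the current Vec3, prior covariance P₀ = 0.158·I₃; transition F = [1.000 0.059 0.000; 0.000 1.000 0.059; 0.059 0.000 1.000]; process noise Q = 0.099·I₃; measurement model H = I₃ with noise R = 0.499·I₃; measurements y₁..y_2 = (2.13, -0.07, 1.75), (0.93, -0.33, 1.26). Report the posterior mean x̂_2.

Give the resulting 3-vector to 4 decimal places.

source (pnp_recover): camera pose = R=[-0.0052 0.9995 0.0309; -0.4503 -0.0299 0.8924; 0.8929 -0.0092 0.4502], t=(0.3499, 0.1499, 6.7992)
after S1 (triangulate): (-1.3652, -0.0799, 1.5517)
after S2 (kf_track): (0.2022, -0.0361, 1.4777)

result = (0.2022, -0.0361, 1.4777)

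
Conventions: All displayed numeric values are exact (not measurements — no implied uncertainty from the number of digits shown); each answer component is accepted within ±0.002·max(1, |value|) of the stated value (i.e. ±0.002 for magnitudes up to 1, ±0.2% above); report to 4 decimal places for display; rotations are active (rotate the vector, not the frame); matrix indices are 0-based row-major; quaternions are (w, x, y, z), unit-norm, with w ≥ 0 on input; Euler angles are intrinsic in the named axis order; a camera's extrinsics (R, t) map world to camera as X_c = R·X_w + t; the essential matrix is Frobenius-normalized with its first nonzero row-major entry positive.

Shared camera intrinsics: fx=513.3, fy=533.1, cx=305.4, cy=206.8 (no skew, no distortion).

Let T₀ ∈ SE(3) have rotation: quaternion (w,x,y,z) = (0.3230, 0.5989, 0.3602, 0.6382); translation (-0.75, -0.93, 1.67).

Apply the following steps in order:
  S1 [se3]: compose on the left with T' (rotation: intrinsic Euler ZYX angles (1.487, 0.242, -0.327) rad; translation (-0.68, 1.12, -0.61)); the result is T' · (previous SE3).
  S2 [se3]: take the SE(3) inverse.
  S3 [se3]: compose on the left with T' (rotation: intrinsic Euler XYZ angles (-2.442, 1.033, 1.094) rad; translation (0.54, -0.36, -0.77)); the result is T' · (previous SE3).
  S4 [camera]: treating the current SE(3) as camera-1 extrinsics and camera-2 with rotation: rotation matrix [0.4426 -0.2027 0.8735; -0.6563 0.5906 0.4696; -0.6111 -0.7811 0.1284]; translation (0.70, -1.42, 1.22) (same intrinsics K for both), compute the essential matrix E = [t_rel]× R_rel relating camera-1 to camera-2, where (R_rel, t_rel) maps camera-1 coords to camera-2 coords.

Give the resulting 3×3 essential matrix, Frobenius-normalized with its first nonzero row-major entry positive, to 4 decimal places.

after S1 (compose_se3): R=[-0.9677 0.2520 0.0048; 0.0651 0.2314 0.9707; 0.2435 0.9396 -0.2403], t=(-0.3601, 0.8146, 1.3952)
after S2 (invert_se3): R=[-0.9677 0.0651 0.2435; 0.2520 0.2314 0.9396; 0.0048 0.9707 -0.2403], t=(-0.7413, -1.4087, -0.4537)
after S3 (compose_se3): R=[-0.3381 0.7436 -0.5768; 0.9403 0.2919 -0.1749; 0.0383 -0.6015 -0.7979], t=(0.6172, -0.0151, 0.8471)
after S4 (essential): [0.0012 -0.4548 -0.1683; 0.0645 -0.4996 0.3819; 0.0539 0.2064 0.5654]

matrix = [0.0012 -0.4548 -0.1683; 0.0645 -0.4996 0.3819; 0.0539 0.2064 0.5654]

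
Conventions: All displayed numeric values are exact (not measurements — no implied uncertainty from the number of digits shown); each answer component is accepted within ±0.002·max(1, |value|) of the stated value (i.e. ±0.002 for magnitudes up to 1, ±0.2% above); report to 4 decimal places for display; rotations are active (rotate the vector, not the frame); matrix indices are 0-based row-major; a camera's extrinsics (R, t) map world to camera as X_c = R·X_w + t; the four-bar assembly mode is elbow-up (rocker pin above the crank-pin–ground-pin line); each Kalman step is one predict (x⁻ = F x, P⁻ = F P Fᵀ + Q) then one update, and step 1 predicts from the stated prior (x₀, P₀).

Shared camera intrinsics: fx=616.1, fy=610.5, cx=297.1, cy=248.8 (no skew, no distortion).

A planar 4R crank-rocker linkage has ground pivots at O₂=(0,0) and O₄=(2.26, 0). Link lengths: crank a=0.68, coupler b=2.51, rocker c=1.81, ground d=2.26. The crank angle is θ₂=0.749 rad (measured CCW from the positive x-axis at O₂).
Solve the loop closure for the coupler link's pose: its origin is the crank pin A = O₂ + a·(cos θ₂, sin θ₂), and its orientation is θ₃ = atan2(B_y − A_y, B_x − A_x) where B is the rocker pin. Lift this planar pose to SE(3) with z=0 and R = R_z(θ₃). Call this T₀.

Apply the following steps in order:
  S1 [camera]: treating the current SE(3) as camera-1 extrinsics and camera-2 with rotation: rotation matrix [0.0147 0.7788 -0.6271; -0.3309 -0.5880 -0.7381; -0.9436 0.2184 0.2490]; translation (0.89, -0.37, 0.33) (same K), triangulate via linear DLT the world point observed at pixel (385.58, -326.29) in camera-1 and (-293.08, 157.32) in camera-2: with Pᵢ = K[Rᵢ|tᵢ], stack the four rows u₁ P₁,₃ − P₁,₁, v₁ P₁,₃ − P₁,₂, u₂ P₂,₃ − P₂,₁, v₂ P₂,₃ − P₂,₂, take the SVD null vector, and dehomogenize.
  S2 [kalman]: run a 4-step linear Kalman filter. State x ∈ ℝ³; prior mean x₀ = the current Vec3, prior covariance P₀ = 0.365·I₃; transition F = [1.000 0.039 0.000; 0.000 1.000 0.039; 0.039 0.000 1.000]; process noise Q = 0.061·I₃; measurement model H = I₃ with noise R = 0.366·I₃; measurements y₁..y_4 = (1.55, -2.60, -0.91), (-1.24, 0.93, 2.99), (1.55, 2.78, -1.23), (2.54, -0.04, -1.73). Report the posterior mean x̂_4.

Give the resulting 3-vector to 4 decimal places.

result = (1.0625, 0.3295, -0.2428)

source (fourbar_fk): coupler pose = R=[0.8539 -0.5205 0.0000; 0.5205 0.8539 0.0000; 0.0000 0.0000 1.0000], t=(0.4980, 0.4630, 0.0000)
after S1 (triangulate): (-1.3239, -1.7087, 1.7888)
after S2 (kf_track): (1.0625, 0.3295, -0.2428)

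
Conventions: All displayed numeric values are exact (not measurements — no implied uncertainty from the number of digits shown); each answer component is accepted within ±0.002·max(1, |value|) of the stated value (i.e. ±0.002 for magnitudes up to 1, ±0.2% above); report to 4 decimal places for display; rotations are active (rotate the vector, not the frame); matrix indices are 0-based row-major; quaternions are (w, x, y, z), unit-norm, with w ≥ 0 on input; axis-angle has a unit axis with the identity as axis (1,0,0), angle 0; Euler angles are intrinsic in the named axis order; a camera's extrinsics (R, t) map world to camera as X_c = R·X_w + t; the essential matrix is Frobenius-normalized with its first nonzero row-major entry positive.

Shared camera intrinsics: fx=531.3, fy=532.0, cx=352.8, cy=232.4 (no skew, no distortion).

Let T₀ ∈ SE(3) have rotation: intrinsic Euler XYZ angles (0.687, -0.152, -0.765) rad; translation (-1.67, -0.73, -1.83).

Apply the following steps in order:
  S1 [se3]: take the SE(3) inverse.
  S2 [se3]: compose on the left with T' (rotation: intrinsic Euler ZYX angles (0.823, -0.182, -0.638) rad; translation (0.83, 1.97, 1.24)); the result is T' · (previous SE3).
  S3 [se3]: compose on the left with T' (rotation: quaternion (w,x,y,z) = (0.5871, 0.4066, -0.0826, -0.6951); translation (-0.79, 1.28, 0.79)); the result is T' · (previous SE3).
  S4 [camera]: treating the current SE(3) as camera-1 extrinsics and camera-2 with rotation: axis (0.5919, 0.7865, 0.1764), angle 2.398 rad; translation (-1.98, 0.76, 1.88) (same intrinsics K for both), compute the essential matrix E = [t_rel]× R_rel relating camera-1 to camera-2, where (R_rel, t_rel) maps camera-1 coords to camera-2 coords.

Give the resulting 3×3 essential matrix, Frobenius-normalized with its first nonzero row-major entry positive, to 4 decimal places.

matrix = [0.5890 -0.0869 -0.1336; -0.0479 -0.6405 0.2939; 0.3429 -0.0856 -0.0625]

after S1 (invert_se3): R=[0.7131 -0.6047 -0.3548; 0.6846 0.4912 0.5386; -0.1514 -0.6269 0.7642], t=(0.1001, 2.4874, 0.6880)
after S2 (compose_se3): R=[0.2050 -0.3220 -0.9243; 0.8970 -0.3160 0.3090; -0.3915 -0.8925 0.2241], t=(-0.7542, 3.8029, 0.3447)
after S3 (compose_se3): R=[0.9353 0.3479 0.0646; -0.3055 0.7019 0.6435; 0.1786 -0.6215 0.7628], t=(1.8151, 0.6918, 3.6215)
after S4 (essential): [0.5890 -0.0869 -0.1336; -0.0479 -0.6405 0.2939; 0.3429 -0.0856 -0.0625]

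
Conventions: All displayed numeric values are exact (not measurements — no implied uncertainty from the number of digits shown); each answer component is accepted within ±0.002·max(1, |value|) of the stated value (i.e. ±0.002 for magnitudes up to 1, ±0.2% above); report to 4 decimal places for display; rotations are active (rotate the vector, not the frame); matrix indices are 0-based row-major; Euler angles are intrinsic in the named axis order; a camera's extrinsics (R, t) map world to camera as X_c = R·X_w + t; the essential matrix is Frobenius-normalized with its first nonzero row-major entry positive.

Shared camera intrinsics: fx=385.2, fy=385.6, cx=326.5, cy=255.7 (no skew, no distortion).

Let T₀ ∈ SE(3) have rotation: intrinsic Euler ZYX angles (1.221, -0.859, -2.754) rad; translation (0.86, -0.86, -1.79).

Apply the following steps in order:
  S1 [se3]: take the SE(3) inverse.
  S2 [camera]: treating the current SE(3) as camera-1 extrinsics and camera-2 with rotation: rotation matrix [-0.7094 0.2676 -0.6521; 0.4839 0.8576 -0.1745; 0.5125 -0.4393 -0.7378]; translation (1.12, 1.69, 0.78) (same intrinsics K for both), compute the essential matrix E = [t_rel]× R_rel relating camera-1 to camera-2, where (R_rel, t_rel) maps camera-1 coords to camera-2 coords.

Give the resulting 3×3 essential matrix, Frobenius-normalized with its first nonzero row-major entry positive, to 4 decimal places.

matrix = [0.5142 0.0378 0.3953; 0.0758 0.4984 -0.3751; -0.2985 -0.3057 0.0201]

after S1 (invert_se3): R=[0.2239 0.6136 0.7572; 0.9678 -0.0484 -0.2469; -0.1148 0.7881 -0.6047], t=(1.6906, -1.3159, -0.3060)
after S2 (essential): [0.5142 0.0378 0.3953; 0.0758 0.4984 -0.3751; -0.2985 -0.3057 0.0201]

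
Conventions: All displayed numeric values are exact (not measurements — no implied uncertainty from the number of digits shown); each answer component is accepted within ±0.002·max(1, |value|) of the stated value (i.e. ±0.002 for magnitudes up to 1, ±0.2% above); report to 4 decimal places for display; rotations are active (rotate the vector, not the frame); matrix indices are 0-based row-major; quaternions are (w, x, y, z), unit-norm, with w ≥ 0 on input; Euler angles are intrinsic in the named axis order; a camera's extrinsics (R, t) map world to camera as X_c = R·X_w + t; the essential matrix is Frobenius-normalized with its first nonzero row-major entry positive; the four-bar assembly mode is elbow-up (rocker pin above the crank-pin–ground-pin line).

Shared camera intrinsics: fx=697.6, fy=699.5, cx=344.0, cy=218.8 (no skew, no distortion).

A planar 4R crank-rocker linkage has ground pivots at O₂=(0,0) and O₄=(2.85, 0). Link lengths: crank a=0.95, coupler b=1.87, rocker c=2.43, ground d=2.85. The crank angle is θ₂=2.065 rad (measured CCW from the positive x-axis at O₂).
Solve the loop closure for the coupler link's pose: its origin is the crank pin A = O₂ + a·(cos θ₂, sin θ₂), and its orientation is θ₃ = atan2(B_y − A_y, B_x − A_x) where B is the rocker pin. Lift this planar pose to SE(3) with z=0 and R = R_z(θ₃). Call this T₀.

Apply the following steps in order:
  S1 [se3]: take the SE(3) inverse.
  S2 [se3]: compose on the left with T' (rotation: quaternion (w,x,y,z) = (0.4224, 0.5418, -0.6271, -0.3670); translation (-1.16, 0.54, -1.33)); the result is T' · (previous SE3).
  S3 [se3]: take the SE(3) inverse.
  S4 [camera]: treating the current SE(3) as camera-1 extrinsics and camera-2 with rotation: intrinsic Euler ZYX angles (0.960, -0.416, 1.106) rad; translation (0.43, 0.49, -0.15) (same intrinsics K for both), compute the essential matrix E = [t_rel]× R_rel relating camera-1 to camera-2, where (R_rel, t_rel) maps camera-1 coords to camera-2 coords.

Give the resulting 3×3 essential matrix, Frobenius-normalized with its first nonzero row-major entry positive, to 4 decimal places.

matrix = [0.2268 0.2898 0.3510; 0.5383 0.2195 0.0324; 0.3345 -0.1737 -0.5102]

source (fourbar_fk): coupler pose = R=[0.8693 -0.4942 0.0000; 0.4942 0.8693 0.0000; 0.0000 0.0000 1.0000], t=(-0.4506, 0.8363, 0.0000)
after S1 (invert_se3): R=[0.8693 0.4942 0.0000; -0.4942 0.8693 0.0000; 0.0000 0.0000 1.0000], t=(-0.0216, -0.9498, 0.0000)
after S2 (compose_se3): R=[0.1340 -0.3489 -0.9275; -0.9312 -0.3644 0.0026; -0.3389 0.8634 -0.3737], t=(-0.8078, 0.4251, -2.2048)
after S3 (invert_se3): R=[0.1340 -0.9312 -0.3389; -0.3489 -0.3644 0.8634; -0.9275 0.0026 -0.3737], t=(-0.2431, 1.7767, -1.5744)
after S4 (essential): [0.2268 0.2898 0.3510; 0.5383 0.2195 0.0324; 0.3345 -0.1737 -0.5102]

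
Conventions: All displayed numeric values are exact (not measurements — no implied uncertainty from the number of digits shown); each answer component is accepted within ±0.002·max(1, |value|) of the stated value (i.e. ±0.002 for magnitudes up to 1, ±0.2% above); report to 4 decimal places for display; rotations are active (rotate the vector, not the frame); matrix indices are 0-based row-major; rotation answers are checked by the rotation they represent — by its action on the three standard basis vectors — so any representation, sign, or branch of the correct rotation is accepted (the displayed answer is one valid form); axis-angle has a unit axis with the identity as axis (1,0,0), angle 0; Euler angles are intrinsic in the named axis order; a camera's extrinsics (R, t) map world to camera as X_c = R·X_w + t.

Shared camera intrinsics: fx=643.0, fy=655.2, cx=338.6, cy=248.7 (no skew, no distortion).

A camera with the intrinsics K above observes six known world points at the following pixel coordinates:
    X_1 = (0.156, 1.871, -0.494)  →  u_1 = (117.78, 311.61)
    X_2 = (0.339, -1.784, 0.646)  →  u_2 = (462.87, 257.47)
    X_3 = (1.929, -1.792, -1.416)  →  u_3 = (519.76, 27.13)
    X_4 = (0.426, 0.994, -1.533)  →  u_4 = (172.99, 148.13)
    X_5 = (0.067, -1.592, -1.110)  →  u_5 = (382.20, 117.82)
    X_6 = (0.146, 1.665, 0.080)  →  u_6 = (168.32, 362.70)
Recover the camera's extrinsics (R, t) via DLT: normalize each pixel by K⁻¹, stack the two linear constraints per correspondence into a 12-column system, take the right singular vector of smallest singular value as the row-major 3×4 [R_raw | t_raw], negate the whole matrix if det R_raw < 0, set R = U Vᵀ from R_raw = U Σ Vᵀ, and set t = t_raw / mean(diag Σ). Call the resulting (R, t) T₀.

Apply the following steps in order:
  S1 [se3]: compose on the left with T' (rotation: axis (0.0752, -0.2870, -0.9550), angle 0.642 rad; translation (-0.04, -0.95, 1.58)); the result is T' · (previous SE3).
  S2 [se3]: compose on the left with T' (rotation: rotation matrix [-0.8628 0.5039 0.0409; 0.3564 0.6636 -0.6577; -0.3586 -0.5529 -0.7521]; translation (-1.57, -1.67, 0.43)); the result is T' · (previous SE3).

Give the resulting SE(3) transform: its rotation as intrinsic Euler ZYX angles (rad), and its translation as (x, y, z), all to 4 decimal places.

rotation (euler_zyx) = (2.6218, -0.5858, 2.9593), translation = (-0.3141, -7.7010, -4.7413)

source (pnp_recover): camera pose = R=[0.5745 -0.7356 0.3588; -0.0693 0.3931 0.9169; -0.8155 -0.5517 0.1748], t=(-0.3300, 0.2300, 6.4702)
after S1 (compose_se3): R=[0.5732 -0.2642 0.7756; -0.3955 0.7398 0.5443; -0.7176 -0.6188 0.3196], t=(-1.3786, -0.5101, 7.9077)
after S2 (compose_se3): R=[-0.7232 0.5754 -0.3818; 0.4139 0.8038 0.4274; 0.5529 0.1511 -0.8195], t=(-0.3141, -7.7010, -4.7413)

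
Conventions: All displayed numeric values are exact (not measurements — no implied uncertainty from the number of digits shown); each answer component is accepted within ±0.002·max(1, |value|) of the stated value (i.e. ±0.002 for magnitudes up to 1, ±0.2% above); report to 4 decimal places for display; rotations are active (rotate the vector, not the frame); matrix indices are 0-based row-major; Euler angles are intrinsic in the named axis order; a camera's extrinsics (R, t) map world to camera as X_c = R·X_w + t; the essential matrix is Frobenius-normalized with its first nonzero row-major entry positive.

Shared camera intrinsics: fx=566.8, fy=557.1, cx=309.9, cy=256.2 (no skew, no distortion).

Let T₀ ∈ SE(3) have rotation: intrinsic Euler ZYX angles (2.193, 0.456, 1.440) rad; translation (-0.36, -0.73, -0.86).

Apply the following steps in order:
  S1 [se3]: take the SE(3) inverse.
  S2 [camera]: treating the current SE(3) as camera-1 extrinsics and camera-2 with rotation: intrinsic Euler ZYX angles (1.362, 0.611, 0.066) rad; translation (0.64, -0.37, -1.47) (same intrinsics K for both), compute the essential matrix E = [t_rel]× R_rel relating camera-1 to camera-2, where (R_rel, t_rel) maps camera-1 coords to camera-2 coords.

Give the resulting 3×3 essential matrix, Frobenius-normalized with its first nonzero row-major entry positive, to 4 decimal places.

after S1 (invert_se3): R=[-0.5233 0.7296 -0.4404; -0.3604 0.2788 0.8902; 0.7722 0.6245 0.1171], t=(-0.0345, 0.8393, 0.8346)
after S2 (essential): [0.2512 0.1891 -0.5570; -0.4756 0.1961 -0.3369; 0.4511 -0.0214 -0.0939]

matrix = [0.2512 0.1891 -0.5570; -0.4756 0.1961 -0.3369; 0.4511 -0.0214 -0.0939]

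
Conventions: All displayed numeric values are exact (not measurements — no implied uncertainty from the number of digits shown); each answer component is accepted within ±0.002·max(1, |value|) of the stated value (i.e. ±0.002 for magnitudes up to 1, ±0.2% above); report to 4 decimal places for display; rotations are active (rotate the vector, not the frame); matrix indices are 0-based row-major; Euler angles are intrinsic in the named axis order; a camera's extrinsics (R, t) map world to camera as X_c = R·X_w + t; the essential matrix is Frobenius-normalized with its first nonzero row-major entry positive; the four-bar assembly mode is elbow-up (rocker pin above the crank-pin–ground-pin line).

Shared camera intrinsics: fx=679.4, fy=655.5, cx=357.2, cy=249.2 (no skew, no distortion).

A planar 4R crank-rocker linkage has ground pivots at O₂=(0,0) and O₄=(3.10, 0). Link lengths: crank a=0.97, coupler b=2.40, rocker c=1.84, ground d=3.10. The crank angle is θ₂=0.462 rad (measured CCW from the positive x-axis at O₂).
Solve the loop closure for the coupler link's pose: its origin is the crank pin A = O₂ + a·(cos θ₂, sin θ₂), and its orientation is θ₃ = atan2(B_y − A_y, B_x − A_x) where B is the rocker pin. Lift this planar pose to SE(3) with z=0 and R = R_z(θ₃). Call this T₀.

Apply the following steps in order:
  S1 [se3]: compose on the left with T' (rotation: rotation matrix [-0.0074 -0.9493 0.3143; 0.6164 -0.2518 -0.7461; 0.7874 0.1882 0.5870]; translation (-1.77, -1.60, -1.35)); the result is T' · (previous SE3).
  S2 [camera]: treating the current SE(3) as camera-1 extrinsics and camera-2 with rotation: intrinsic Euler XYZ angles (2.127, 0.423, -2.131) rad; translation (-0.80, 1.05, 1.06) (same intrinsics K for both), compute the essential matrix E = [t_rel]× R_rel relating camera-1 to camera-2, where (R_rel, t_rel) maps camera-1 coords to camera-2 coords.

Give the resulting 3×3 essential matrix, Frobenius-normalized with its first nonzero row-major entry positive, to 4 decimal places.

source (fourbar_fk): coupler pose = R=[0.8160 -0.5780 0.0000; 0.5780 0.8160 0.0000; 0.0000 0.0000 1.0000], t=(0.8683, 0.4324, 0.0000)
after S1 (compose_se3): R=[-0.5547 -0.7704 0.3143; 0.3574 -0.5618 -0.7461; 0.7513 -0.3015 0.5870], t=(-2.1869, -1.1737, -0.5849)
after S2 (essential): [0.2857 -0.1767 0.2951; 0.1996 -0.2739 -0.6060; 0.4296 -0.3130 0.1886]

matrix = [0.2857 -0.1767 0.2951; 0.1996 -0.2739 -0.6060; 0.4296 -0.3130 0.1886]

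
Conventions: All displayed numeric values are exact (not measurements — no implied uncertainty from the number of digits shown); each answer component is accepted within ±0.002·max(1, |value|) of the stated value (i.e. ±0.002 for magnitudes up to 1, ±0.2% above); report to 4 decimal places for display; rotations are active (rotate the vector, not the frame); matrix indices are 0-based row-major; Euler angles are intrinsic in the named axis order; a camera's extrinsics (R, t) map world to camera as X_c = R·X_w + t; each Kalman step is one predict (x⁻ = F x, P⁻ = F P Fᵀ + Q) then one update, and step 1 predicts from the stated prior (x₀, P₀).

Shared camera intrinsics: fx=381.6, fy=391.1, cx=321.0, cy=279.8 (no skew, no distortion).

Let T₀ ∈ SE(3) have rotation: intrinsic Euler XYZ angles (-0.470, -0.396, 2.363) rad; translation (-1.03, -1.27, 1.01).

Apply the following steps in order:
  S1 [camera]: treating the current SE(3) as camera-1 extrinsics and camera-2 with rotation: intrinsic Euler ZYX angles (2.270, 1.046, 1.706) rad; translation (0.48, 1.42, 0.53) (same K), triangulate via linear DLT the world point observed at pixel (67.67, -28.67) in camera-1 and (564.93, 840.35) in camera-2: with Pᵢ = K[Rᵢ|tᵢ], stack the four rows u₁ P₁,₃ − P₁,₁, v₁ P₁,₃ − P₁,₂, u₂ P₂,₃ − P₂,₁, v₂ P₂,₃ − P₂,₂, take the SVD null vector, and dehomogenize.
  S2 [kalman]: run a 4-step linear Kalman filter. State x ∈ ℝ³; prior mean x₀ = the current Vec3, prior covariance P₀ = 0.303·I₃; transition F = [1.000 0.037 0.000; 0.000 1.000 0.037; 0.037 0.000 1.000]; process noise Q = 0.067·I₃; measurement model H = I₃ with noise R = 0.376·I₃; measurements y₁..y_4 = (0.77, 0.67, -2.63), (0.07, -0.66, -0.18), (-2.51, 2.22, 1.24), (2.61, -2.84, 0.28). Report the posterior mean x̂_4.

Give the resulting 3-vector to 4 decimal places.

after S1 (triangulate): (-1.0777, 1.6974, 1.6060)
after S2 (kf_track): (0.3177, -0.2654, 0.2006)

result = (0.3177, -0.2654, 0.2006)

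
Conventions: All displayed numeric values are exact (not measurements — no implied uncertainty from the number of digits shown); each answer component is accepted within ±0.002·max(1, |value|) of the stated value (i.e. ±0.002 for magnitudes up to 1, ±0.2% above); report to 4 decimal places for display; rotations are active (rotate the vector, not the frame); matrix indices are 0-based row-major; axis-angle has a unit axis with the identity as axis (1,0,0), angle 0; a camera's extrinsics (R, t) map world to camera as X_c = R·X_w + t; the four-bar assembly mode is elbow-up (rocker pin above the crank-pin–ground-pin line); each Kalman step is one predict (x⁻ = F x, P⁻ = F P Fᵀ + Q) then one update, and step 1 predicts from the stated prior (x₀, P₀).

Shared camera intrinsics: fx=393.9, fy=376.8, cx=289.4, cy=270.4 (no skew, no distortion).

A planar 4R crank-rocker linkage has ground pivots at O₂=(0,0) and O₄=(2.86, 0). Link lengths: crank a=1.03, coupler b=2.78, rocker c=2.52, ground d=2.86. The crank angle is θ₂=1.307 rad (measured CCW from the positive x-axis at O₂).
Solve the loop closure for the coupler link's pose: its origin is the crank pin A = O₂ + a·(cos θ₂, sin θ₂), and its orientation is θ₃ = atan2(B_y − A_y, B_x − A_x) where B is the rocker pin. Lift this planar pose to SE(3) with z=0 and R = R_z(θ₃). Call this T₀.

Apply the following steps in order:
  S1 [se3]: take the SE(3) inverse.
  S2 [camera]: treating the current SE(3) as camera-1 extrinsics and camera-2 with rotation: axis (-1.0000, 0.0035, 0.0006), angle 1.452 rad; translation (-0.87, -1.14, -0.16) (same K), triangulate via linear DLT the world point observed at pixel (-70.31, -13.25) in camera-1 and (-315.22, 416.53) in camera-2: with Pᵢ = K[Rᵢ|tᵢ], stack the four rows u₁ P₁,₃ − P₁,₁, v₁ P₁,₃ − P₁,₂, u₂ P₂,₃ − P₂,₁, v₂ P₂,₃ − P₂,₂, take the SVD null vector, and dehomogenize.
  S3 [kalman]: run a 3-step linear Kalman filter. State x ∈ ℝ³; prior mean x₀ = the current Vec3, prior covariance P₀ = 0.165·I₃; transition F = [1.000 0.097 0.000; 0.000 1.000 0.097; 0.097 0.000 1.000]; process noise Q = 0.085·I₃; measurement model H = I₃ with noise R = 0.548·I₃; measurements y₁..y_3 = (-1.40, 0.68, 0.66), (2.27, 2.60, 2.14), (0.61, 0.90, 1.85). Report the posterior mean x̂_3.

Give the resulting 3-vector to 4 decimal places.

result = (0.4811, 0.9833, 1.7025)

source (fourbar_fk): coupler pose = R=[0.8391 -0.5440 0.0000; 0.5440 0.8391 0.0000; 0.0000 0.0000 1.0000], t=(0.2686, 0.9944, 0.0000)
after S1 (invert_se3): R=[0.8391 0.5440 0.0000; -0.5440 0.8391 0.0000; 0.0000 0.0000 1.0000], t=(-0.7663, -0.6883, 0.0000)
after S2 (triangulate): (-0.2749, -0.7247, 1.5234)
after S3 (kf_track): (0.4811, 0.9833, 1.7025)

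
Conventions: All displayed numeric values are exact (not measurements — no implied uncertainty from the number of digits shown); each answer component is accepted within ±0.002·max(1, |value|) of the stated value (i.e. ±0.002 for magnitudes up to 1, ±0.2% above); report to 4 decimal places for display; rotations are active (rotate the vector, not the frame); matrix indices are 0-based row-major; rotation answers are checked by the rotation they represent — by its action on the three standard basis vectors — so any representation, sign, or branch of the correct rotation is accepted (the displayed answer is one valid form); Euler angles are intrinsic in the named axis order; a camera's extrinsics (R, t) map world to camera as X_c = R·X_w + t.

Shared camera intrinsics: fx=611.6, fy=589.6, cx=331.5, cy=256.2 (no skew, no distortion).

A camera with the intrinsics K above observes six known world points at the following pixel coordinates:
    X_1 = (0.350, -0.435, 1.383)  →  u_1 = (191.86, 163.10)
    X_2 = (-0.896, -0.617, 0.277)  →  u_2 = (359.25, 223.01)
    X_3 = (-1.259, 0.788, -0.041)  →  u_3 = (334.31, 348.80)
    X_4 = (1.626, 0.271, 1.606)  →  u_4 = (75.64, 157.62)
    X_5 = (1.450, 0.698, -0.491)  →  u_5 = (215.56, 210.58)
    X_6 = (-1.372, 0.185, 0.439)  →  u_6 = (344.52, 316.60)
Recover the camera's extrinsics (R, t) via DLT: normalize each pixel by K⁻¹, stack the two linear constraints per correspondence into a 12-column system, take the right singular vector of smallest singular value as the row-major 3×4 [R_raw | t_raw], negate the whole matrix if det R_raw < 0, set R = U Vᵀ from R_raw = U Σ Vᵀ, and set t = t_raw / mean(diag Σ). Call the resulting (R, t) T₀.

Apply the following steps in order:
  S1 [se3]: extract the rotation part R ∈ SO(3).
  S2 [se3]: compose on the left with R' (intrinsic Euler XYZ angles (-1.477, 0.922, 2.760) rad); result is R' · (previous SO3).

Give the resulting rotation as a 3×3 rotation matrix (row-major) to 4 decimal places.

source (pnp_recover): camera pose = R=[-0.6825 -0.4726 -0.5575; -0.5766 0.8169 0.0134; 0.4492 0.3306 -0.8301], t=(-0.4800, -0.3500, 6.7599)
after S1 (rot_of_se3): [-0.6825 -0.4726 -0.5575; -0.5766 0.8169 0.0134; 0.4492 0.3306 -0.8301]
after S2 (compose_so3): [0.8704 0.3446 -0.3518; -0.3763 0.0048 -0.9265; -0.3176 0.9387 0.1338]

rotation (matrix) = ((0.8704, 0.3446, -0.3518), (-0.3763, 0.0048, -0.9265), (-0.3176, 0.9387, 0.1338))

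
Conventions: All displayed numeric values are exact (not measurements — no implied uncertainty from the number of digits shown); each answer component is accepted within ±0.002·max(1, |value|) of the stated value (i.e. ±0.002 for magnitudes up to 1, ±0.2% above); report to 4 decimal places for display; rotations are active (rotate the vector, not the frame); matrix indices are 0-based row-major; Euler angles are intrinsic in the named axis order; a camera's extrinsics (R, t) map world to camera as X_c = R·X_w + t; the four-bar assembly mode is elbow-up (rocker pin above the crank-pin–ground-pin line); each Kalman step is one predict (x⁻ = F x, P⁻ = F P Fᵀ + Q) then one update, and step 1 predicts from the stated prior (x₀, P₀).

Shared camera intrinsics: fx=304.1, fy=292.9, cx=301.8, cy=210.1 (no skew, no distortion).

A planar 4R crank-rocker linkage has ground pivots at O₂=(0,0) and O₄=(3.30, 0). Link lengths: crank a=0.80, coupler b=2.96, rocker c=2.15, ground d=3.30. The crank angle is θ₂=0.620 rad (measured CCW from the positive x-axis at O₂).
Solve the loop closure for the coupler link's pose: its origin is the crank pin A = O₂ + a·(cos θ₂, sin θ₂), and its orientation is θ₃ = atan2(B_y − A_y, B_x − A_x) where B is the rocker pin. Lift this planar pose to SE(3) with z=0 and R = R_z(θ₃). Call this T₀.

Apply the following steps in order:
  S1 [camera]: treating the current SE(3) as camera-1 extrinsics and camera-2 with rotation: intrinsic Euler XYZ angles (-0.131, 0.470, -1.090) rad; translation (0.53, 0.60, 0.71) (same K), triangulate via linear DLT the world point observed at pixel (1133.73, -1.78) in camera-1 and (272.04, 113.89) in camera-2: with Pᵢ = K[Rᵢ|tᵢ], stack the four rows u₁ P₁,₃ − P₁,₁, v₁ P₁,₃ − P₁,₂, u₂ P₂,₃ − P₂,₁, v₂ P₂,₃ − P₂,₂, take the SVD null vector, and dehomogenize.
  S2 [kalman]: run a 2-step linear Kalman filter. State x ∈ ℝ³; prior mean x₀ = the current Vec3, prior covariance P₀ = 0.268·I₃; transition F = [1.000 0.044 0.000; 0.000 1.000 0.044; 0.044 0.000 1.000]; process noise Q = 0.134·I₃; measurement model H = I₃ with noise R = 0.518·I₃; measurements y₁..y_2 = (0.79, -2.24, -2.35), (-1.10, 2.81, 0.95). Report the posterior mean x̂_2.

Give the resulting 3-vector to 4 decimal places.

source (fourbar_fk): coupler pose = R=[0.8245 -0.5659 0.0000; 0.5659 0.8245 0.0000; 0.0000 0.0000 1.0000], t=(0.6511, 0.4648, 0.0000)
after S1 (triangulate): (0.7585, -1.8250, 0.8441)
after S2 (kf_track): (-0.0331, -0.0461, 0.1210)

result = (-0.0331, -0.0461, 0.1210)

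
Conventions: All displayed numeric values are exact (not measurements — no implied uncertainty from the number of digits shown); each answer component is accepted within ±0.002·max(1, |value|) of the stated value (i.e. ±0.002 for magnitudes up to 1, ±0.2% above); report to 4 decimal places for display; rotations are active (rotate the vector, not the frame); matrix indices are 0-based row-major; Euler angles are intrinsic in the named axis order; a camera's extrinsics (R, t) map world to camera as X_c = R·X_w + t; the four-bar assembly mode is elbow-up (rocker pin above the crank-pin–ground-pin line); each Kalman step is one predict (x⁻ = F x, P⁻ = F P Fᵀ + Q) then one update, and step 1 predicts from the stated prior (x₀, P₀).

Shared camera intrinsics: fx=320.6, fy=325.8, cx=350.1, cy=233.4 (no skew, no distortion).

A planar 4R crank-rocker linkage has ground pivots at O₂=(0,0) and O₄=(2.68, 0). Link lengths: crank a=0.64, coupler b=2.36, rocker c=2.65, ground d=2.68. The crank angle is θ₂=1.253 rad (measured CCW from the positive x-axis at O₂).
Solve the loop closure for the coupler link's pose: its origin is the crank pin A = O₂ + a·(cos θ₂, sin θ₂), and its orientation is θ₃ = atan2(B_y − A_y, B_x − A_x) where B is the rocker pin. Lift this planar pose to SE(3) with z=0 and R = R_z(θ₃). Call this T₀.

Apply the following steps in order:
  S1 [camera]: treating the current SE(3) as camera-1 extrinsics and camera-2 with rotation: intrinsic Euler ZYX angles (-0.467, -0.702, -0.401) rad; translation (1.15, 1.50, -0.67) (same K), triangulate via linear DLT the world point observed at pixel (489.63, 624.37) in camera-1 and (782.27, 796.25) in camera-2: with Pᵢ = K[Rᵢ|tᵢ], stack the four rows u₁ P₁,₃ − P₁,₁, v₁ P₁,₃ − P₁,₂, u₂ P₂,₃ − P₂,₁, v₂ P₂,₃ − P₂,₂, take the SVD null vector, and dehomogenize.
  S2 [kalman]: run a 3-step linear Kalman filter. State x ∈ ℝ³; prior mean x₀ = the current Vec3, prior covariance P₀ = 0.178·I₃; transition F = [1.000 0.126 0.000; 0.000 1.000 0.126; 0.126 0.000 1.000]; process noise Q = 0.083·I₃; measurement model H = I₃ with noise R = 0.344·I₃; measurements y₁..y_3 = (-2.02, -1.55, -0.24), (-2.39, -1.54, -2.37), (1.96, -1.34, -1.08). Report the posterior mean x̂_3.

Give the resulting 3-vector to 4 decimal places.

source (fourbar_fk): coupler pose = R=[0.6244 -0.7811 0.0000; 0.7811 0.6244 0.0000; 0.0000 0.0000 1.0000], t=(0.2000, 0.6080, 0.0000)
after S1 (triangulate): (1.5168, 0.4931, 1.7505)
after S2 (kf_track): (-0.0176, -1.0520, -0.7551)

result = (-0.0176, -1.0520, -0.7551)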